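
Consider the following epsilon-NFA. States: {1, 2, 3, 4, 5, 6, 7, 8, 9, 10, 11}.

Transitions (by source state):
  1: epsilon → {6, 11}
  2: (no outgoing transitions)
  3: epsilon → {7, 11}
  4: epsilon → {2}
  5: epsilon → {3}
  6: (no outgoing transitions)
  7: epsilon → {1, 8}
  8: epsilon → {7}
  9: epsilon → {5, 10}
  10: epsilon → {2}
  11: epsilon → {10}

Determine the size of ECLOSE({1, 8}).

7

Start with {1, 8}.
From 1 via epsilon: add 6, 11.
From 8 via epsilon: add 7.
From 11 via epsilon: add 10.
From 10 via epsilon: add 2.
epsilon-closure = {1, 2, 6, 7, 8, 10, 11}, which has 7 states.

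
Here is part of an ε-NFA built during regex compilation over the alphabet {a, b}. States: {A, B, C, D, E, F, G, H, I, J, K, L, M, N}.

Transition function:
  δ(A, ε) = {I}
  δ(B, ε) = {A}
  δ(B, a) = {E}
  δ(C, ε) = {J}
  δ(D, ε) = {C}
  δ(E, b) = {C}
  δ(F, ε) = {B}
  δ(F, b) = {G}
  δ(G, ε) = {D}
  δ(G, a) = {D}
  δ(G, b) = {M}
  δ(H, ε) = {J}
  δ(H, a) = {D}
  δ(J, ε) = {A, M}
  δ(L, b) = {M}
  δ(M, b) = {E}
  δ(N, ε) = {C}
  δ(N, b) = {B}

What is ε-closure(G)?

Start with {G}.
From G via ε: add D.
From D via ε: add C.
From C via ε: add J.
From J via ε: add A, M.
From A via ε: add I.
No new states can be added; the closed set is {A, C, D, G, I, J, M}.

{A, C, D, G, I, J, M}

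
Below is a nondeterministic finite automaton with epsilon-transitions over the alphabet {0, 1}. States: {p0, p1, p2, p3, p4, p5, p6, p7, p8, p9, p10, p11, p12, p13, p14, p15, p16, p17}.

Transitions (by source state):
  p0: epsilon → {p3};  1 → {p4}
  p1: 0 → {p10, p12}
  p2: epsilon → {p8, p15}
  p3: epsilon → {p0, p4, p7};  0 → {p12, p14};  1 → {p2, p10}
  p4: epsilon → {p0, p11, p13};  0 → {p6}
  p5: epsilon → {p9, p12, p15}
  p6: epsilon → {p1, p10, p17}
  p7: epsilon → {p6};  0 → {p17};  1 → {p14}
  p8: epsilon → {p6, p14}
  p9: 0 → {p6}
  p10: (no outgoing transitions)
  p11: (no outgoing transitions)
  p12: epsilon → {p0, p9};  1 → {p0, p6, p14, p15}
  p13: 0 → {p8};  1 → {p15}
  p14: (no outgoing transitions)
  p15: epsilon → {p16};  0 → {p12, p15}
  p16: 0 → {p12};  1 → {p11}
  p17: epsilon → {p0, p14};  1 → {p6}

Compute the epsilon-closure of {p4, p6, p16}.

Start with {p4, p6, p16}.
From p4 via epsilon: add p0, p11, p13.
From p6 via epsilon: add p1, p10, p17.
From p0 via epsilon: add p3.
From p17 via epsilon: add p14.
From p3 via epsilon: add p7.
No new states can be added; the closed set is {p0, p1, p3, p4, p6, p7, p10, p11, p13, p14, p16, p17}.

{p0, p1, p3, p4, p6, p7, p10, p11, p13, p14, p16, p17}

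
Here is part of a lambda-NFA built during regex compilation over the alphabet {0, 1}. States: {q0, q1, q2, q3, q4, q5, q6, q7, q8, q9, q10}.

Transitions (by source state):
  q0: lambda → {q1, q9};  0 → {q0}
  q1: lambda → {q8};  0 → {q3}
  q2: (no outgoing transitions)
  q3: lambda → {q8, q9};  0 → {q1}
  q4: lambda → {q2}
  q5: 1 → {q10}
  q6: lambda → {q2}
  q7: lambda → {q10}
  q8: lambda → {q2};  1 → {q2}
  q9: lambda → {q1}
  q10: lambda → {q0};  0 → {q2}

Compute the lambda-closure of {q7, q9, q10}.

Start with {q7, q9, q10}.
From q9 via lambda: add q1.
From q10 via lambda: add q0.
From q1 via lambda: add q8.
From q8 via lambda: add q2.
No new states can be added; the closed set is {q0, q1, q2, q7, q8, q9, q10}.

{q0, q1, q2, q7, q8, q9, q10}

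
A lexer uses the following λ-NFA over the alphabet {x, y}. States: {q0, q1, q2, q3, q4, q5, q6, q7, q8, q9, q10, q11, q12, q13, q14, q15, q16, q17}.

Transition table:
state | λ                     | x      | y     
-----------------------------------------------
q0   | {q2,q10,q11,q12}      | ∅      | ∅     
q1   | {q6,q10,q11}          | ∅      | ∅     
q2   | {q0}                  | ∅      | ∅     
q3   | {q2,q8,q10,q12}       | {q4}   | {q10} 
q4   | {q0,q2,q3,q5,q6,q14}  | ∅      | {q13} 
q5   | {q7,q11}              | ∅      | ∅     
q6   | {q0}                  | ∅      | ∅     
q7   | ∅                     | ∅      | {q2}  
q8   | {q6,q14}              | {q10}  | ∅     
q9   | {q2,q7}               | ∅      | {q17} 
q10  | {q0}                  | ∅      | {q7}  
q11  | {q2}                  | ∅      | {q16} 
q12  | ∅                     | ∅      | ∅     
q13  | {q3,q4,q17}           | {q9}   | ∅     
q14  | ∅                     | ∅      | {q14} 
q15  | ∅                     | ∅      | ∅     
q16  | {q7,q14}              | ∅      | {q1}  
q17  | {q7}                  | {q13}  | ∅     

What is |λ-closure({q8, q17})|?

Start with {q8, q17}.
From q8 via λ: add q6, q14.
From q17 via λ: add q7.
From q6 via λ: add q0.
From q0 via λ: add q2, q10, q11, q12.
λ-closure = {q0, q2, q6, q7, q8, q10, q11, q12, q14, q17}, which has 10 states.

10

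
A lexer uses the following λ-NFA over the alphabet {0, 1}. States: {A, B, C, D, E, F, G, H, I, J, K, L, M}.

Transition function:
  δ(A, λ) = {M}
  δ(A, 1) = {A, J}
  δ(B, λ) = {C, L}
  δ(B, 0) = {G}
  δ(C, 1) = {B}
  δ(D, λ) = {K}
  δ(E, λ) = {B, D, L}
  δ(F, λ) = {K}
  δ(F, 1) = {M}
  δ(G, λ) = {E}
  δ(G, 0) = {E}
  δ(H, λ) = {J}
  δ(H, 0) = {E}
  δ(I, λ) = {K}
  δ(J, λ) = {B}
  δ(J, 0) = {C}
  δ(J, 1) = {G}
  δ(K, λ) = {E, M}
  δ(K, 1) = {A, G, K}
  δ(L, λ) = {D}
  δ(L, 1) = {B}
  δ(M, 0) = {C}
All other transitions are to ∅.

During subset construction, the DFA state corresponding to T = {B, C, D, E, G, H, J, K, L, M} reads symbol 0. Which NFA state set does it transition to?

{B, C, D, E, G, K, L, M}

B on 0 → {G}.
G on 0 → {E}.
H on 0 → {E}.
J on 0 → {C}.
M on 0 → {C}.
No 0-transition from C, D, E, K, L.
Union after reading 0: {C, E, G}.
Now take the λ-closure:
From E via λ: add B, D, L.
From D via λ: add K.
From K via λ: add M.
No new states can be added; the closed set is {B, C, D, E, G, K, L, M}.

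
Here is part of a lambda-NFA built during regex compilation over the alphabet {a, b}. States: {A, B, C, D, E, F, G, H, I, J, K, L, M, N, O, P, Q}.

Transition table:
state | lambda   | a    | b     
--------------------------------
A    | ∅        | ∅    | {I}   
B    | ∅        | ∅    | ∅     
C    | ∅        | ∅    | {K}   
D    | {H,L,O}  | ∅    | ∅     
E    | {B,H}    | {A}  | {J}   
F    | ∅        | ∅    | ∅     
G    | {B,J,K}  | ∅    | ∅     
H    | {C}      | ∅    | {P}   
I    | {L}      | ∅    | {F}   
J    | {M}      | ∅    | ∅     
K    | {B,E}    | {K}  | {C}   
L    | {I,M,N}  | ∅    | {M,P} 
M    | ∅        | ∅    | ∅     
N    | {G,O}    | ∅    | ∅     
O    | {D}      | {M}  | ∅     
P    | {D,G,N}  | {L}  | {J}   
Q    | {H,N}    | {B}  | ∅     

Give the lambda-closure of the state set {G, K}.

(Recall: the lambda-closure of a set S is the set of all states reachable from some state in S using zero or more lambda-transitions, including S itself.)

{B, C, E, G, H, J, K, M}

Start with {G, K}.
From G via lambda: add B, J.
From K via lambda: add E.
From E via lambda: add H.
From J via lambda: add M.
From H via lambda: add C.
No new states can be added; the closed set is {B, C, E, G, H, J, K, M}.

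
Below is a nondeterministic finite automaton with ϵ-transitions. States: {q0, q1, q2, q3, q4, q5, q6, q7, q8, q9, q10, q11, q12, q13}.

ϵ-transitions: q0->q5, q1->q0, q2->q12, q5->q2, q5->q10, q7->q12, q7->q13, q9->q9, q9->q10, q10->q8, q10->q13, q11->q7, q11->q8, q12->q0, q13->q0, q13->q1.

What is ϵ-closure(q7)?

Start with {q7}.
From q7 via ϵ: add q12, q13.
From q12 via ϵ: add q0.
From q13 via ϵ: add q1.
From q0 via ϵ: add q5.
From q5 via ϵ: add q2, q10.
From q10 via ϵ: add q8.
No new states can be added; the closed set is {q0, q1, q2, q5, q7, q8, q10, q12, q13}.

{q0, q1, q2, q5, q7, q8, q10, q12, q13}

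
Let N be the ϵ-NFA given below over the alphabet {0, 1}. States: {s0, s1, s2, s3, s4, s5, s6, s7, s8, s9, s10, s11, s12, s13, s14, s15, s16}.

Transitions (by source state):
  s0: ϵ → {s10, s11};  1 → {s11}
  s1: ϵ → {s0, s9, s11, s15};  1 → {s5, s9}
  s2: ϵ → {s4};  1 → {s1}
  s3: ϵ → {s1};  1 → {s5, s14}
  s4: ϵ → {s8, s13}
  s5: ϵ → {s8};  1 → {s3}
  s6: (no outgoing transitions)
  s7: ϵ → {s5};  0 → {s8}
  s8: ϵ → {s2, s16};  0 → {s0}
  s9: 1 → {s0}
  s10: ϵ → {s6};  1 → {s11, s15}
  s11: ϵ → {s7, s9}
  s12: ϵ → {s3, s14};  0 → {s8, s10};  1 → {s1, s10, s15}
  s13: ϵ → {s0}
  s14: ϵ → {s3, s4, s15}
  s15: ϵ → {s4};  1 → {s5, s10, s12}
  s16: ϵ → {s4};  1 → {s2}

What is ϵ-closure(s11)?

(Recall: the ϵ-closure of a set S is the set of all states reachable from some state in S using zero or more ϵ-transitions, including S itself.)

{s0, s2, s4, s5, s6, s7, s8, s9, s10, s11, s13, s16}

Start with {s11}.
From s11 via ϵ: add s7, s9.
From s7 via ϵ: add s5.
From s5 via ϵ: add s8.
From s8 via ϵ: add s2, s16.
From s2 via ϵ: add s4.
From s4 via ϵ: add s13.
From s13 via ϵ: add s0.
From s0 via ϵ: add s10.
From s10 via ϵ: add s6.
No new states can be added; the closed set is {s0, s2, s4, s5, s6, s7, s8, s9, s10, s11, s13, s16}.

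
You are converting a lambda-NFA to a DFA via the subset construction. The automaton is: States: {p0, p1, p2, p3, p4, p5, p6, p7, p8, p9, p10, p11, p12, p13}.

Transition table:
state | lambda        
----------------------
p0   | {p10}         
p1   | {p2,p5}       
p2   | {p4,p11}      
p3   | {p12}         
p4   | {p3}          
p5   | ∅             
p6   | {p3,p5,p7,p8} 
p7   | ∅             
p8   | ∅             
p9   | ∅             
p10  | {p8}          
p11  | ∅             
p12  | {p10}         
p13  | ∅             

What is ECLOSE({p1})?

Start with {p1}.
From p1 via lambda: add p2, p5.
From p2 via lambda: add p4, p11.
From p4 via lambda: add p3.
From p3 via lambda: add p12.
From p12 via lambda: add p10.
From p10 via lambda: add p8.
No new states can be added; the closed set is {p1, p2, p3, p4, p5, p8, p10, p11, p12}.

{p1, p2, p3, p4, p5, p8, p10, p11, p12}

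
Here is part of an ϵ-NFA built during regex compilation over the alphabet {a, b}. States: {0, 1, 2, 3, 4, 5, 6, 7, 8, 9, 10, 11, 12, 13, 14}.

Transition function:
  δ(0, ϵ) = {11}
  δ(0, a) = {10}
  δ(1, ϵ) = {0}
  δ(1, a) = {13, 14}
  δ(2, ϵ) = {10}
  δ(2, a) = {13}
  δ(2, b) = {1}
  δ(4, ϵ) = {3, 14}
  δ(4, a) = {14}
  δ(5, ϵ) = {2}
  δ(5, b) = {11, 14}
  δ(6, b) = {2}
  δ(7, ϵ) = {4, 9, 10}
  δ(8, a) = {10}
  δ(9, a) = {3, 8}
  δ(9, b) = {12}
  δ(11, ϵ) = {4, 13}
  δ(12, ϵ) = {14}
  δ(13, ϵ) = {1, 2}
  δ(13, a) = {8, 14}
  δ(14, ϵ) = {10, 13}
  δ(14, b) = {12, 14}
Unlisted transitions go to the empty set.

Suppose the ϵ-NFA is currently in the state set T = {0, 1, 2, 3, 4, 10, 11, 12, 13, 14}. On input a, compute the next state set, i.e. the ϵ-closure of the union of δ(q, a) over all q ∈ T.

0 on a → {10}.
1 on a → {13, 14}.
2 on a → {13}.
4 on a → {14}.
13 on a → {8, 14}.
No a-transition from 3, 10, 11, 12, 14.
Union after reading a: {8, 10, 13, 14}.
Now take the ϵ-closure:
From 13 via ϵ: add 1, 2.
From 1 via ϵ: add 0.
From 0 via ϵ: add 11.
From 11 via ϵ: add 4.
From 4 via ϵ: add 3.
No new states can be added; the closed set is {0, 1, 2, 3, 4, 8, 10, 11, 13, 14}.

{0, 1, 2, 3, 4, 8, 10, 11, 13, 14}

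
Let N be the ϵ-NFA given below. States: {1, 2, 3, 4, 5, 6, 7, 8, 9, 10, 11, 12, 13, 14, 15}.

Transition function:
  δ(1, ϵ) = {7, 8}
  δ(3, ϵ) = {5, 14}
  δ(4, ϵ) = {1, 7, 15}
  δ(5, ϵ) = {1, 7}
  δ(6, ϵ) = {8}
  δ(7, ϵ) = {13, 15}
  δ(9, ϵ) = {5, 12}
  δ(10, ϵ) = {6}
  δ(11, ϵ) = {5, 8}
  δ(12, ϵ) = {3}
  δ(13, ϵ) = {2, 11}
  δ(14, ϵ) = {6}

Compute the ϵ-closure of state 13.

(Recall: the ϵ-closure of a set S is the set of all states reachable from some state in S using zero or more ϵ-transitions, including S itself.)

Start with {13}.
From 13 via ϵ: add 2, 11.
From 11 via ϵ: add 5, 8.
From 5 via ϵ: add 1, 7.
From 7 via ϵ: add 15.
No new states can be added; the closed set is {1, 2, 5, 7, 8, 11, 13, 15}.

{1, 2, 5, 7, 8, 11, 13, 15}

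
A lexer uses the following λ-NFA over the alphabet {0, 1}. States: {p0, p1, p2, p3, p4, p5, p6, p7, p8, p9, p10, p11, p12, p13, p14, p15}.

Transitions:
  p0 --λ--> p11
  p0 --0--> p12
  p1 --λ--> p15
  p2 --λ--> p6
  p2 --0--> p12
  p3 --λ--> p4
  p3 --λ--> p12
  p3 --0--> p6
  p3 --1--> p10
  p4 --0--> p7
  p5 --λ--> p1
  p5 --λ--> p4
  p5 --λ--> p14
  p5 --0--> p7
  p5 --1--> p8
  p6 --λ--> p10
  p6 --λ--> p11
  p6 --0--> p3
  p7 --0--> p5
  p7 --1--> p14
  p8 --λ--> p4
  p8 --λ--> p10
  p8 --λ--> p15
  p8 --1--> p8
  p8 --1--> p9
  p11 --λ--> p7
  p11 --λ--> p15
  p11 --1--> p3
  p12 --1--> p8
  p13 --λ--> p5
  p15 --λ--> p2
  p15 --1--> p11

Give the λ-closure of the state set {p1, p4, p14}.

Start with {p1, p4, p14}.
From p1 via λ: add p15.
From p15 via λ: add p2.
From p2 via λ: add p6.
From p6 via λ: add p10, p11.
From p11 via λ: add p7.
No new states can be added; the closed set is {p1, p2, p4, p6, p7, p10, p11, p14, p15}.

{p1, p2, p4, p6, p7, p10, p11, p14, p15}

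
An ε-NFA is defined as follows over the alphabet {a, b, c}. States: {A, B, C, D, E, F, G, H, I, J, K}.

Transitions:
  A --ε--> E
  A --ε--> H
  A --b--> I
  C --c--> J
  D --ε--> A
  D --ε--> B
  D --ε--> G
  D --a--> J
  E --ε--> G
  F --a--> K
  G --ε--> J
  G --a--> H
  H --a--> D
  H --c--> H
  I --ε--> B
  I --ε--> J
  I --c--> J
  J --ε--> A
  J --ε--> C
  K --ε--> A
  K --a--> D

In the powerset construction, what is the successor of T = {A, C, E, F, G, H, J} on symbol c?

C on c → {J}.
H on c → {H}.
No c-transition from A, E, F, G, J.
Union after reading c: {H, J}.
Now take the ε-closure:
From J via ε: add A, C.
From A via ε: add E.
From E via ε: add G.
No new states can be added; the closed set is {A, C, E, G, H, J}.

{A, C, E, G, H, J}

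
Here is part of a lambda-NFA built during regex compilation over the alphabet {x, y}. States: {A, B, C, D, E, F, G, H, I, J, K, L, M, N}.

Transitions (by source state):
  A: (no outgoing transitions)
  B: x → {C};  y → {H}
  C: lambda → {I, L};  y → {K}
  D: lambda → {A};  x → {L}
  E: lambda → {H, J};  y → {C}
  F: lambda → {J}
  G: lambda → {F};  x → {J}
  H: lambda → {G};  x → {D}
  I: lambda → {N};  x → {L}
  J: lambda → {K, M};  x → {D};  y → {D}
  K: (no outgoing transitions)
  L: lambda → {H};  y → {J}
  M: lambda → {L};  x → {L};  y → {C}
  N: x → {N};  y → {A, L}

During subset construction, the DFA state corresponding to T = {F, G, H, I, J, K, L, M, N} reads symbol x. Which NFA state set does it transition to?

{A, D, F, G, H, J, K, L, M, N}

G on x → {J}.
H on x → {D}.
I on x → {L}.
J on x → {D}.
M on x → {L}.
N on x → {N}.
No x-transition from F, K, L.
Union after reading x: {D, J, L, N}.
Now take the lambda-closure:
From D via lambda: add A.
From J via lambda: add K, M.
From L via lambda: add H.
From H via lambda: add G.
From G via lambda: add F.
No new states can be added; the closed set is {A, D, F, G, H, J, K, L, M, N}.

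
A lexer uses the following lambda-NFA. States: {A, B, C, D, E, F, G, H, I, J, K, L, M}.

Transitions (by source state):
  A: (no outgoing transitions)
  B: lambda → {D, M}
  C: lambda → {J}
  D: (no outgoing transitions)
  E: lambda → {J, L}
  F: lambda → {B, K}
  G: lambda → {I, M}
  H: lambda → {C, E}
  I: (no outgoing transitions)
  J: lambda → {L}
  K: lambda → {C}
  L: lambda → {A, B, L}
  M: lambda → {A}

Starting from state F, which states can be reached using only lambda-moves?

Start with {F}.
From F via lambda: add B, K.
From B via lambda: add D, M.
From K via lambda: add C.
From C via lambda: add J.
From M via lambda: add A.
From J via lambda: add L.
No new states can be added; the closed set is {A, B, C, D, F, J, K, L, M}.

{A, B, C, D, F, J, K, L, M}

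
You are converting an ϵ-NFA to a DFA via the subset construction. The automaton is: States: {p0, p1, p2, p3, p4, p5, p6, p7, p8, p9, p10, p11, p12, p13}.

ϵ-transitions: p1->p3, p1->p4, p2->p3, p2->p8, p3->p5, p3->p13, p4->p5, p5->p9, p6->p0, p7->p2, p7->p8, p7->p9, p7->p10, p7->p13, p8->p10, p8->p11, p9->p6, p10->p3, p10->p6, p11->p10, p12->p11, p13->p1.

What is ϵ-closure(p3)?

Start with {p3}.
From p3 via ϵ: add p5, p13.
From p5 via ϵ: add p9.
From p13 via ϵ: add p1.
From p1 via ϵ: add p4.
From p9 via ϵ: add p6.
From p6 via ϵ: add p0.
No new states can be added; the closed set is {p0, p1, p3, p4, p5, p6, p9, p13}.

{p0, p1, p3, p4, p5, p6, p9, p13}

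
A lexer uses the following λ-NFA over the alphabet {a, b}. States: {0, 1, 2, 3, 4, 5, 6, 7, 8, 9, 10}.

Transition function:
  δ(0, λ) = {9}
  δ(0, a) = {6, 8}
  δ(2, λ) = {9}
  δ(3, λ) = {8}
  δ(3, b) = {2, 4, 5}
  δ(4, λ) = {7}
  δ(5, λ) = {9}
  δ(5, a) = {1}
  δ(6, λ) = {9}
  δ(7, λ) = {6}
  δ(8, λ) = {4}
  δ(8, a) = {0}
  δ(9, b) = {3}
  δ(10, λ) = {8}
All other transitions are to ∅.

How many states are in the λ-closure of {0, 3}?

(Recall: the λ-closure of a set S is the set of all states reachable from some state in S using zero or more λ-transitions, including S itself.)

7

Start with {0, 3}.
From 0 via λ: add 9.
From 3 via λ: add 8.
From 8 via λ: add 4.
From 4 via λ: add 7.
From 7 via λ: add 6.
λ-closure = {0, 3, 4, 6, 7, 8, 9}, which has 7 states.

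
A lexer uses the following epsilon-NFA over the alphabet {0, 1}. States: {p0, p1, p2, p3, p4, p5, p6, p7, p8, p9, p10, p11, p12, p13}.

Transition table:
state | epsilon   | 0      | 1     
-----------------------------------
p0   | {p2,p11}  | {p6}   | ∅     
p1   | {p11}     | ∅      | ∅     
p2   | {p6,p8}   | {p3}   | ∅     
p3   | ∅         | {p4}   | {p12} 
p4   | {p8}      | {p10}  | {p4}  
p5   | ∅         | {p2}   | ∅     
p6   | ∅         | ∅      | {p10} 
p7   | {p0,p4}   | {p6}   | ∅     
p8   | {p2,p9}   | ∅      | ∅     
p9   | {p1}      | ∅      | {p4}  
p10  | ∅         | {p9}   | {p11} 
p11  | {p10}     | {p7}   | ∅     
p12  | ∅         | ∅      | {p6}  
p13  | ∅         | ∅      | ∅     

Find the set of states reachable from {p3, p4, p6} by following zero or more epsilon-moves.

Start with {p3, p4, p6}.
From p4 via epsilon: add p8.
From p8 via epsilon: add p2, p9.
From p9 via epsilon: add p1.
From p1 via epsilon: add p11.
From p11 via epsilon: add p10.
No new states can be added; the closed set is {p1, p2, p3, p4, p6, p8, p9, p10, p11}.

{p1, p2, p3, p4, p6, p8, p9, p10, p11}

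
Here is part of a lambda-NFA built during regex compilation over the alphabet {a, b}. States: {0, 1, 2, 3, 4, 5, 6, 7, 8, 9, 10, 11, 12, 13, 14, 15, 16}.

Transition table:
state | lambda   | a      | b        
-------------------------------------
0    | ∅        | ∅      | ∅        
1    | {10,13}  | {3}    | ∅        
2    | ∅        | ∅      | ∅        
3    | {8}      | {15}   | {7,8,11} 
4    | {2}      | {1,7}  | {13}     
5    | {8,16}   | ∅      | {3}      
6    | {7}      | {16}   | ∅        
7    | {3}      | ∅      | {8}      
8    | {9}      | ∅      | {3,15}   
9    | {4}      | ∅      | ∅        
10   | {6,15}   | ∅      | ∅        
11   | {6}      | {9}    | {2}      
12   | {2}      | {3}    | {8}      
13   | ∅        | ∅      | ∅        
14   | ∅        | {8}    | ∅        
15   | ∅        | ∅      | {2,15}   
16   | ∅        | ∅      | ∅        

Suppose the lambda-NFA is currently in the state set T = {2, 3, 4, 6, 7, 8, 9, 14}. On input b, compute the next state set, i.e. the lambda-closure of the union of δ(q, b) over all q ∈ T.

{2, 3, 4, 6, 7, 8, 9, 11, 13, 15}

3 on b → {7, 8, 11}.
4 on b → {13}.
7 on b → {8}.
8 on b → {3, 15}.
No b-transition from 2, 6, 9, 14.
Union after reading b: {3, 7, 8, 11, 13, 15}.
Now take the lambda-closure:
From 8 via lambda: add 9.
From 11 via lambda: add 6.
From 9 via lambda: add 4.
From 4 via lambda: add 2.
No new states can be added; the closed set is {2, 3, 4, 6, 7, 8, 9, 11, 13, 15}.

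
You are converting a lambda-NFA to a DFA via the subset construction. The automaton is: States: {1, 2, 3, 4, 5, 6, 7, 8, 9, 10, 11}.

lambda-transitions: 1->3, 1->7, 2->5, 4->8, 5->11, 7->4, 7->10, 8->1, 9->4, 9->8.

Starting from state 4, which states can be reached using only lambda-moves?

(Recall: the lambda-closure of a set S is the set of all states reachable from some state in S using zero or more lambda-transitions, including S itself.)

{1, 3, 4, 7, 8, 10}

Start with {4}.
From 4 via lambda: add 8.
From 8 via lambda: add 1.
From 1 via lambda: add 3, 7.
From 7 via lambda: add 10.
No new states can be added; the closed set is {1, 3, 4, 7, 8, 10}.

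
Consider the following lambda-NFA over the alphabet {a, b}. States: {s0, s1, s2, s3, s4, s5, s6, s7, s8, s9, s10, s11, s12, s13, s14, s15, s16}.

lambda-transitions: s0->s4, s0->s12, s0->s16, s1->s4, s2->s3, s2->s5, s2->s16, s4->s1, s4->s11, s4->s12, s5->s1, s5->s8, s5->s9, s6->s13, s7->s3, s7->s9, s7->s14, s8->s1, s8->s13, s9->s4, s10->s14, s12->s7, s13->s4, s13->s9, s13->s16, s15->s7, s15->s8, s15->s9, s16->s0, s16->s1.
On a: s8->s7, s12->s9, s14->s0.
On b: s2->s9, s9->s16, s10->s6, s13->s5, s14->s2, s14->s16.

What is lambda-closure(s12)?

{s1, s3, s4, s7, s9, s11, s12, s14}

Start with {s12}.
From s12 via lambda: add s7.
From s7 via lambda: add s3, s9, s14.
From s9 via lambda: add s4.
From s4 via lambda: add s1, s11.
No new states can be added; the closed set is {s1, s3, s4, s7, s9, s11, s12, s14}.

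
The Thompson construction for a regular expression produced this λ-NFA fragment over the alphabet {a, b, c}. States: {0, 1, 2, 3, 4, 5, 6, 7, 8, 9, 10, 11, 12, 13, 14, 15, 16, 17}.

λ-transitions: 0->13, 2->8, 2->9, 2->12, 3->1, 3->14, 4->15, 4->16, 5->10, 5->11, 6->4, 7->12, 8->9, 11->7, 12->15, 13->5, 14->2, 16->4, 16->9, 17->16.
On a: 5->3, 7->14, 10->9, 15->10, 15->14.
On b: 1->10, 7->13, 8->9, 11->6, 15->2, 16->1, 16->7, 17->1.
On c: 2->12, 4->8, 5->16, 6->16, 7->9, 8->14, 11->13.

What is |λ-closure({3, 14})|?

Start with {3, 14}.
From 3 via λ: add 1.
From 14 via λ: add 2.
From 2 via λ: add 8, 9, 12.
From 12 via λ: add 15.
λ-closure = {1, 2, 3, 8, 9, 12, 14, 15}, which has 8 states.

8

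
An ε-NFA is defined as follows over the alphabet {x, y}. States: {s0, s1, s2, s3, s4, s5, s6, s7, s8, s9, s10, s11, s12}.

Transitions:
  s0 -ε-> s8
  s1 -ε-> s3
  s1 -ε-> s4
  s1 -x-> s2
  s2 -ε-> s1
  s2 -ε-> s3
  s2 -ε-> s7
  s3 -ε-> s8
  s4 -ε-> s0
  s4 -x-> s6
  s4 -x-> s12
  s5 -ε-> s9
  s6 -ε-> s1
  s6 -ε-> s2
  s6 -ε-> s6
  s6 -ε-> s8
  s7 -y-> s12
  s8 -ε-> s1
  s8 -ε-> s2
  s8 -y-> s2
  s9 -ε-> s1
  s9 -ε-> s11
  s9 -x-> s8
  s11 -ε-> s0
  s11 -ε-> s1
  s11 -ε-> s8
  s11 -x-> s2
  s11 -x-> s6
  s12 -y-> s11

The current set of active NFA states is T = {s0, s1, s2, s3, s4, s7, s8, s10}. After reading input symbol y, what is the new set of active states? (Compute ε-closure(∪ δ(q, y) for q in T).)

s7 on y → {s12}.
s8 on y → {s2}.
No y-transition from s0, s1, s2, s3, s4, s10.
Union after reading y: {s2, s12}.
Now take the ε-closure:
From s2 via ε: add s1, s3, s7.
From s1 via ε: add s4.
From s3 via ε: add s8.
From s4 via ε: add s0.
No new states can be added; the closed set is {s0, s1, s2, s3, s4, s7, s8, s12}.

{s0, s1, s2, s3, s4, s7, s8, s12}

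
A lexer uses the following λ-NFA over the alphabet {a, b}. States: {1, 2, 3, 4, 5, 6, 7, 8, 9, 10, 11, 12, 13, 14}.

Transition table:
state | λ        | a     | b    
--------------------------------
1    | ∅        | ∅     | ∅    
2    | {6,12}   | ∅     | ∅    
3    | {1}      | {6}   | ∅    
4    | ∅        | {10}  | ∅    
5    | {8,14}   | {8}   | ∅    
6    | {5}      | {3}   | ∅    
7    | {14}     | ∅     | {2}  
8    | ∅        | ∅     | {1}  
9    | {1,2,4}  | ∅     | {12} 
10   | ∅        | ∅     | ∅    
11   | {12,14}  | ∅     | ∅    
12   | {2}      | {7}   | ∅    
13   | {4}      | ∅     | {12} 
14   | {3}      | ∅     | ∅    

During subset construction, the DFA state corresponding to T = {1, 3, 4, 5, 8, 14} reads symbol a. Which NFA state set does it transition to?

3 on a → {6}.
4 on a → {10}.
5 on a → {8}.
No a-transition from 1, 8, 14.
Union after reading a: {6, 8, 10}.
Now take the λ-closure:
From 6 via λ: add 5.
From 5 via λ: add 14.
From 14 via λ: add 3.
From 3 via λ: add 1.
No new states can be added; the closed set is {1, 3, 5, 6, 8, 10, 14}.

{1, 3, 5, 6, 8, 10, 14}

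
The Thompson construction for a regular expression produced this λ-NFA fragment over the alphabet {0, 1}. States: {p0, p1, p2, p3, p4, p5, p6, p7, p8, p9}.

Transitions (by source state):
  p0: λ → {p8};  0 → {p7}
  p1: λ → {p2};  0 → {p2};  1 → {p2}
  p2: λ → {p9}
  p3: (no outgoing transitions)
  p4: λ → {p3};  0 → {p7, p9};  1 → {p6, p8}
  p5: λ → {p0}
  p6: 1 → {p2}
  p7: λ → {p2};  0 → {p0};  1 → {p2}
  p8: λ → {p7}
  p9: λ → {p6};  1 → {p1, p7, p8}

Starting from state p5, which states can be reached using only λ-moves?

Start with {p5}.
From p5 via λ: add p0.
From p0 via λ: add p8.
From p8 via λ: add p7.
From p7 via λ: add p2.
From p2 via λ: add p9.
From p9 via λ: add p6.
No new states can be added; the closed set is {p0, p2, p5, p6, p7, p8, p9}.

{p0, p2, p5, p6, p7, p8, p9}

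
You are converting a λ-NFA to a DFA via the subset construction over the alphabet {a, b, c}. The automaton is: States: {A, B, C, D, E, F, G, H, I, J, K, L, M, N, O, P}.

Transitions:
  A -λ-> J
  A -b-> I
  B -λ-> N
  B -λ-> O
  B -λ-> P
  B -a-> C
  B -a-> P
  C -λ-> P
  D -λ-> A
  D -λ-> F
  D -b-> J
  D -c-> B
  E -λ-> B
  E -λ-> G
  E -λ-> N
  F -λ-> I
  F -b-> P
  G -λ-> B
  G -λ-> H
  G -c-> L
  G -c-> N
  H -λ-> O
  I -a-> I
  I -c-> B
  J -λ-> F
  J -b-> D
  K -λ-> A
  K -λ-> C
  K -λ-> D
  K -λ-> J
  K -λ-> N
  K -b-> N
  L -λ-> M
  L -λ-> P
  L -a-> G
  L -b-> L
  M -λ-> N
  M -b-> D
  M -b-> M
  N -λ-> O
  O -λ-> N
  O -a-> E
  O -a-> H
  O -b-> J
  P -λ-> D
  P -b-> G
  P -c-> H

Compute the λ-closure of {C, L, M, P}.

{A, C, D, F, I, J, L, M, N, O, P}

Start with {C, L, M, P}.
From M via λ: add N.
From P via λ: add D.
From D via λ: add A, F.
From N via λ: add O.
From A via λ: add J.
From F via λ: add I.
No new states can be added; the closed set is {A, C, D, F, I, J, L, M, N, O, P}.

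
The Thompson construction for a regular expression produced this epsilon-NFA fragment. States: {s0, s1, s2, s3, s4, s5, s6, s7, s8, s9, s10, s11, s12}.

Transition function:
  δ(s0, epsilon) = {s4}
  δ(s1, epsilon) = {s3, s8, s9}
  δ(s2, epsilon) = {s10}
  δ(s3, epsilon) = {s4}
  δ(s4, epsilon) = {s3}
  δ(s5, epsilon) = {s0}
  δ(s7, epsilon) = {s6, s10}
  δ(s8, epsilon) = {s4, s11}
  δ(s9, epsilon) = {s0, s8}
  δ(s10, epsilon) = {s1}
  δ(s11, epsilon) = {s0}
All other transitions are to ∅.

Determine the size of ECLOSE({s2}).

Start with {s2}.
From s2 via epsilon: add s10.
From s10 via epsilon: add s1.
From s1 via epsilon: add s3, s8, s9.
From s3 via epsilon: add s4.
From s8 via epsilon: add s11.
From s9 via epsilon: add s0.
epsilon-closure = {s0, s1, s2, s3, s4, s8, s9, s10, s11}, which has 9 states.

9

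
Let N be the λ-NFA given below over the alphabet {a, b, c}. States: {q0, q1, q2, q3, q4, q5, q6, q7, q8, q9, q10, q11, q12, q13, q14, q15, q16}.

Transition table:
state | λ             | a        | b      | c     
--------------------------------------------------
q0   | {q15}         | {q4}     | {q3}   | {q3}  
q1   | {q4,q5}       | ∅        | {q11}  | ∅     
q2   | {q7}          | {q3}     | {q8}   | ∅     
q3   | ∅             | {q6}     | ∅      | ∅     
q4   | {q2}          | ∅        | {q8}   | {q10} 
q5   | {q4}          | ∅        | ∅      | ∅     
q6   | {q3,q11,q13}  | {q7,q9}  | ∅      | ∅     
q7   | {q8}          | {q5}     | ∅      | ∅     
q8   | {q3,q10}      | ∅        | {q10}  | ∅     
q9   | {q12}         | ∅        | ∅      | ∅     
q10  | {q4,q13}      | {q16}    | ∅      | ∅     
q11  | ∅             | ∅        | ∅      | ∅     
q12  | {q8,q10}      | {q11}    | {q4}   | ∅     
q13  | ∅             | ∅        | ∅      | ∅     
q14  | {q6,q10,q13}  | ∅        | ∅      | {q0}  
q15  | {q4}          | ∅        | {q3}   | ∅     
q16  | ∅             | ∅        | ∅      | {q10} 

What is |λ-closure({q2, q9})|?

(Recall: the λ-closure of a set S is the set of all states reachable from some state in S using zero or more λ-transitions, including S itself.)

9

Start with {q2, q9}.
From q2 via λ: add q7.
From q9 via λ: add q12.
From q7 via λ: add q8.
From q12 via λ: add q10.
From q8 via λ: add q3.
From q10 via λ: add q4, q13.
λ-closure = {q2, q3, q4, q7, q8, q9, q10, q12, q13}, which has 9 states.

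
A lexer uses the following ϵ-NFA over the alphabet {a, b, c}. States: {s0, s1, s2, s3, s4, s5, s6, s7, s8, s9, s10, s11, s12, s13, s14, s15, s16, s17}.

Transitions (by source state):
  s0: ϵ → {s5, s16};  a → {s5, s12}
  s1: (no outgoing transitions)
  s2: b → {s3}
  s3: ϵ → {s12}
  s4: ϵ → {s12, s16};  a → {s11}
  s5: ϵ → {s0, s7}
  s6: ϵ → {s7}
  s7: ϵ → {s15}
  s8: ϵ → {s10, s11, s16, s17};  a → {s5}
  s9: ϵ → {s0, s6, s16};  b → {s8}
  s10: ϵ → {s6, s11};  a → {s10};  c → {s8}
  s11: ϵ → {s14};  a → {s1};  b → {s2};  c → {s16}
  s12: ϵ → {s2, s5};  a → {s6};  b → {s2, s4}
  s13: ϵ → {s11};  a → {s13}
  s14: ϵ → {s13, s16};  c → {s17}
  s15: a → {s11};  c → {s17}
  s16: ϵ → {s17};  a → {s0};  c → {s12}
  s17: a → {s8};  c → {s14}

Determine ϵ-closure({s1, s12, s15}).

Start with {s1, s12, s15}.
From s12 via ϵ: add s2, s5.
From s5 via ϵ: add s0, s7.
From s0 via ϵ: add s16.
From s16 via ϵ: add s17.
No new states can be added; the closed set is {s0, s1, s2, s5, s7, s12, s15, s16, s17}.

{s0, s1, s2, s5, s7, s12, s15, s16, s17}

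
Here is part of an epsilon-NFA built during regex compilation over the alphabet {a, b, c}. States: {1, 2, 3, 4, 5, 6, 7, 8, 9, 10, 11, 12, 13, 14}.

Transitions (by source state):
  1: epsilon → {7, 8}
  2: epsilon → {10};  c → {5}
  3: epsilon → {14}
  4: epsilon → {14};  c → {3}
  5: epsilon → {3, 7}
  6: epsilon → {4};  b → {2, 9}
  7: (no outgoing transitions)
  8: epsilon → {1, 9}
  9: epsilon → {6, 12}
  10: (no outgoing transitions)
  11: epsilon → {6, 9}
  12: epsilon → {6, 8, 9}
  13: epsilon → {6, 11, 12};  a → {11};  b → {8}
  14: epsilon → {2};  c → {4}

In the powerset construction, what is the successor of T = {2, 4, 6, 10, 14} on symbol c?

2 on c → {5}.
4 on c → {3}.
14 on c → {4}.
No c-transition from 6, 10.
Union after reading c: {3, 4, 5}.
Now take the epsilon-closure:
From 3 via epsilon: add 14.
From 5 via epsilon: add 7.
From 14 via epsilon: add 2.
From 2 via epsilon: add 10.
No new states can be added; the closed set is {2, 3, 4, 5, 7, 10, 14}.

{2, 3, 4, 5, 7, 10, 14}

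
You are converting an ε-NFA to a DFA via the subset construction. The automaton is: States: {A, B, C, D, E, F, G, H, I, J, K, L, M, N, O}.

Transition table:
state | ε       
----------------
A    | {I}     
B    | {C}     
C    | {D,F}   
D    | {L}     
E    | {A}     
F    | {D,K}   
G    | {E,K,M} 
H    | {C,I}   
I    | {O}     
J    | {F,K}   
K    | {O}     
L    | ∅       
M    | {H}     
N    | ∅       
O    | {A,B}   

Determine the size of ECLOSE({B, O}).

Start with {B, O}.
From B via ε: add C.
From O via ε: add A.
From A via ε: add I.
From C via ε: add D, F.
From D via ε: add L.
From F via ε: add K.
ε-closure = {A, B, C, D, F, I, K, L, O}, which has 9 states.

9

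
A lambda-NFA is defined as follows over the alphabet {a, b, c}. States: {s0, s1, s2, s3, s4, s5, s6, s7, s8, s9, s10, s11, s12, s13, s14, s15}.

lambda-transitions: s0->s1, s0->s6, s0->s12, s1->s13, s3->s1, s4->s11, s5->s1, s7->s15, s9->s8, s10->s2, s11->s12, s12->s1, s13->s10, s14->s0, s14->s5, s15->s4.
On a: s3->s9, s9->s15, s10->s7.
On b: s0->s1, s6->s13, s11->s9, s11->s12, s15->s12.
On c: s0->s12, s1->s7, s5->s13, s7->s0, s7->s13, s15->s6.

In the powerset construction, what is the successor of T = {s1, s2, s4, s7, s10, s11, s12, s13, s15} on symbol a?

s10 on a → {s7}.
No a-transition from s1, s2, s4, s7, s11, s12, s13, s15.
Union after reading a: {s7}.
Now take the lambda-closure:
From s7 via lambda: add s15.
From s15 via lambda: add s4.
From s4 via lambda: add s11.
From s11 via lambda: add s12.
From s12 via lambda: add s1.
From s1 via lambda: add s13.
From s13 via lambda: add s10.
From s10 via lambda: add s2.
No new states can be added; the closed set is {s1, s2, s4, s7, s10, s11, s12, s13, s15}.

{s1, s2, s4, s7, s10, s11, s12, s13, s15}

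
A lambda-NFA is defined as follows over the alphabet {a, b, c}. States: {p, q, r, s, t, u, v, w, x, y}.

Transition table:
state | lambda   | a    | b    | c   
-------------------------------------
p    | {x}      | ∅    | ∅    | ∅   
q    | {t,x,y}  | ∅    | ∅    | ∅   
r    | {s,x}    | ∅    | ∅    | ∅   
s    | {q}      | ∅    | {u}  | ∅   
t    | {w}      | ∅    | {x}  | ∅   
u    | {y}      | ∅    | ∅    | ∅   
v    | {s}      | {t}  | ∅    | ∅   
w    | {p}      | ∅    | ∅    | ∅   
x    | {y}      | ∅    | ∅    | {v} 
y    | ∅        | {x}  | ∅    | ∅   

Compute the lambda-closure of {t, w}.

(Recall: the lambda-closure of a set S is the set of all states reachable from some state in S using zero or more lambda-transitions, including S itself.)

Start with {t, w}.
From w via lambda: add p.
From p via lambda: add x.
From x via lambda: add y.
No new states can be added; the closed set is {p, t, w, x, y}.

{p, t, w, x, y}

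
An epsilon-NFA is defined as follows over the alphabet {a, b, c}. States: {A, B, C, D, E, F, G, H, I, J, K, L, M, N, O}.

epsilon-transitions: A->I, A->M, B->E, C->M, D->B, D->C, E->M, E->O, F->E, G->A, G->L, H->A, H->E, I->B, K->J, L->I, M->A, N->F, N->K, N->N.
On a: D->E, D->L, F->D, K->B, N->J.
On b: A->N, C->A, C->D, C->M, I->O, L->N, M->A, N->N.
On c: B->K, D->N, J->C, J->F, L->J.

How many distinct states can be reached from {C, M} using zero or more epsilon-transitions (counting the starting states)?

7

Start with {C, M}.
From M via epsilon: add A.
From A via epsilon: add I.
From I via epsilon: add B.
From B via epsilon: add E.
From E via epsilon: add O.
epsilon-closure = {A, B, C, E, I, M, O}, which has 7 states.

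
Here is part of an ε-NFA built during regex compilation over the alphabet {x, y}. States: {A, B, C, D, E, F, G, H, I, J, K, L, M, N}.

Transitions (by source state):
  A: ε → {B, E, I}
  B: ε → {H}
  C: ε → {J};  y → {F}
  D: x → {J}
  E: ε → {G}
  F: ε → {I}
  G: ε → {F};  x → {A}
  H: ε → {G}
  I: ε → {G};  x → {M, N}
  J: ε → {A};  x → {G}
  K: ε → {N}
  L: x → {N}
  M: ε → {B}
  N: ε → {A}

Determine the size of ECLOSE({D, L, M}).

Start with {D, L, M}.
From M via ε: add B.
From B via ε: add H.
From H via ε: add G.
From G via ε: add F.
From F via ε: add I.
ε-closure = {B, D, F, G, H, I, L, M}, which has 8 states.

8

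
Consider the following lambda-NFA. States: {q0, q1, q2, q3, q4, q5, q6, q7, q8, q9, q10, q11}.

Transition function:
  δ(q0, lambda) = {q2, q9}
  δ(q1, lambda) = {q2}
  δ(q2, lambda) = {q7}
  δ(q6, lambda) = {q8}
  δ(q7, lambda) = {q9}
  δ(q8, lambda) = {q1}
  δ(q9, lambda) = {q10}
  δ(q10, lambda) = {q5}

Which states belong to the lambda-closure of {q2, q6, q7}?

{q1, q2, q5, q6, q7, q8, q9, q10}

Start with {q2, q6, q7}.
From q6 via lambda: add q8.
From q7 via lambda: add q9.
From q8 via lambda: add q1.
From q9 via lambda: add q10.
From q10 via lambda: add q5.
No new states can be added; the closed set is {q1, q2, q5, q6, q7, q8, q9, q10}.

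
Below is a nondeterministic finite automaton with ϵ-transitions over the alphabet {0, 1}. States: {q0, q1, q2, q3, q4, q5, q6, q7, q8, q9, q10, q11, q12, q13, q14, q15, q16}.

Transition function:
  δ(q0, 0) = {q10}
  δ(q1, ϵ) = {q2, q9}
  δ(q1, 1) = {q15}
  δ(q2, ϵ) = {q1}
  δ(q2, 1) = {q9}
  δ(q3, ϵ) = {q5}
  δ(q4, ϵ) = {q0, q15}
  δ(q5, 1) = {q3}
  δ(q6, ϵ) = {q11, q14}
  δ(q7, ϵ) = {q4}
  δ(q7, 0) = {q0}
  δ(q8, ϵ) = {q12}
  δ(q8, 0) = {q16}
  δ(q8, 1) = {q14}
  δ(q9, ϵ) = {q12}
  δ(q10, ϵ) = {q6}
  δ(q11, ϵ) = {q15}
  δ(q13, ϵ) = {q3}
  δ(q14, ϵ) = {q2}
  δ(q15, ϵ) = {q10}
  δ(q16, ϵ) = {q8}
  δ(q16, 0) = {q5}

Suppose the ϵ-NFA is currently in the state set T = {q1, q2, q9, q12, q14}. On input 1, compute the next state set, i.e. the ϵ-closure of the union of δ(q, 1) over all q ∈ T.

q1 on 1 → {q15}.
q2 on 1 → {q9}.
No 1-transition from q9, q12, q14.
Union after reading 1: {q9, q15}.
Now take the ϵ-closure:
From q9 via ϵ: add q12.
From q15 via ϵ: add q10.
From q10 via ϵ: add q6.
From q6 via ϵ: add q11, q14.
From q14 via ϵ: add q2.
From q2 via ϵ: add q1.
No new states can be added; the closed set is {q1, q2, q6, q9, q10, q11, q12, q14, q15}.

{q1, q2, q6, q9, q10, q11, q12, q14, q15}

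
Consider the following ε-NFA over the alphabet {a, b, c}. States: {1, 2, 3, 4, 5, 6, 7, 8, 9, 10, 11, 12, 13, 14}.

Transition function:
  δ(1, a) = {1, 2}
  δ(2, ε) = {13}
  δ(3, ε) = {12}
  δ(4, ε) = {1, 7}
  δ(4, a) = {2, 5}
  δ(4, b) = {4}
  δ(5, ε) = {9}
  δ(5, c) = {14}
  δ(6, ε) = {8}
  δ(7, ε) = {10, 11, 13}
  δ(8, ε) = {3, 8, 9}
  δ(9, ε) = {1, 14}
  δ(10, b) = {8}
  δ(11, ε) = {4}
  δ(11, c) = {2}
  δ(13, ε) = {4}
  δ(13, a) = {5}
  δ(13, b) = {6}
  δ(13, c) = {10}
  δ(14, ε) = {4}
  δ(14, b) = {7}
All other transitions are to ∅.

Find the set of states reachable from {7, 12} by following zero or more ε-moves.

{1, 4, 7, 10, 11, 12, 13}

Start with {7, 12}.
From 7 via ε: add 10, 11, 13.
From 11 via ε: add 4.
From 4 via ε: add 1.
No new states can be added; the closed set is {1, 4, 7, 10, 11, 12, 13}.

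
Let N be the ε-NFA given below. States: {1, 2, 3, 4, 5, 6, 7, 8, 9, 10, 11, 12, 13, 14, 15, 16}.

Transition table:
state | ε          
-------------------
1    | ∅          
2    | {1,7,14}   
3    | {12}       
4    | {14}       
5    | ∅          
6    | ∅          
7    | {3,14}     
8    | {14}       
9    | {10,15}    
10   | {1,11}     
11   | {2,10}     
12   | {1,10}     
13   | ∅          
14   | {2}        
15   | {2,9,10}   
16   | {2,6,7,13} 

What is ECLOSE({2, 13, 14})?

{1, 2, 3, 7, 10, 11, 12, 13, 14}

Start with {2, 13, 14}.
From 2 via ε: add 1, 7.
From 7 via ε: add 3.
From 3 via ε: add 12.
From 12 via ε: add 10.
From 10 via ε: add 11.
No new states can be added; the closed set is {1, 2, 3, 7, 10, 11, 12, 13, 14}.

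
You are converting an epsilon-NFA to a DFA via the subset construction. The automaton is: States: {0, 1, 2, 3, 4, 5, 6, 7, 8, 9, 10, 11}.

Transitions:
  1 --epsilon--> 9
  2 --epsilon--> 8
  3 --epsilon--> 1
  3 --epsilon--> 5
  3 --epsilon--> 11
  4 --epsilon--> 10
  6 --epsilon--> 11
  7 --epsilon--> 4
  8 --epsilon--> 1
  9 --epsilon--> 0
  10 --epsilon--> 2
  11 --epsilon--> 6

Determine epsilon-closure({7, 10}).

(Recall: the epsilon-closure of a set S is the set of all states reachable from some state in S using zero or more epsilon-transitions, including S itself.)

{0, 1, 2, 4, 7, 8, 9, 10}

Start with {7, 10}.
From 7 via epsilon: add 4.
From 10 via epsilon: add 2.
From 2 via epsilon: add 8.
From 8 via epsilon: add 1.
From 1 via epsilon: add 9.
From 9 via epsilon: add 0.
No new states can be added; the closed set is {0, 1, 2, 4, 7, 8, 9, 10}.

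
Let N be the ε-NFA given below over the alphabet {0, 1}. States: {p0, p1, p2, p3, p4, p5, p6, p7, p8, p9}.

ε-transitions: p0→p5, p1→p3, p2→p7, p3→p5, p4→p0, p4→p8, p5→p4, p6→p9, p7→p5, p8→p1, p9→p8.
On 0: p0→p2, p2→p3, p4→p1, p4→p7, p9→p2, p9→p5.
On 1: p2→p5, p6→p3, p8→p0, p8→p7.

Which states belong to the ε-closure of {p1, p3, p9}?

Start with {p1, p3, p9}.
From p3 via ε: add p5.
From p9 via ε: add p8.
From p5 via ε: add p4.
From p4 via ε: add p0.
No new states can be added; the closed set is {p0, p1, p3, p4, p5, p8, p9}.

{p0, p1, p3, p4, p5, p8, p9}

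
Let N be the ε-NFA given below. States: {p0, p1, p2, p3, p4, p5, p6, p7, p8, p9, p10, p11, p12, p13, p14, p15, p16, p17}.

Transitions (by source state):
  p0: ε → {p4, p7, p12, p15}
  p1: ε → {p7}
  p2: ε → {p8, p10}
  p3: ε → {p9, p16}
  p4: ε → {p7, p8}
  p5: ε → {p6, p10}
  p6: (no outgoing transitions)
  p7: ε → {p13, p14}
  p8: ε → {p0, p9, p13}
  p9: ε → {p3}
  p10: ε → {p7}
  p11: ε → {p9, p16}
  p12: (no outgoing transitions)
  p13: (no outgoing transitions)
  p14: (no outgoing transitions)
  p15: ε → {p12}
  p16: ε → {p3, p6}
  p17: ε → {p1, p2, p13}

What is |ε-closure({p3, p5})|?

Start with {p3, p5}.
From p3 via ε: add p9, p16.
From p5 via ε: add p6, p10.
From p10 via ε: add p7.
From p7 via ε: add p13, p14.
ε-closure = {p3, p5, p6, p7, p9, p10, p13, p14, p16}, which has 9 states.

9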